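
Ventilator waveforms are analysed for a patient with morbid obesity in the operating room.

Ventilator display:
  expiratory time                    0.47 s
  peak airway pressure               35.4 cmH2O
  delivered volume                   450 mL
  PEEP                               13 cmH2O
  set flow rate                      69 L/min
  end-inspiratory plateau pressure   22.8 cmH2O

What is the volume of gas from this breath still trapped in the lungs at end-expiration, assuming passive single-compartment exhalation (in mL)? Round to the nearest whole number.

177

Flow: 69 L/min ÷ 60 = 1.15 L/s.
R = (PIP − Pplat)/V̇ = (35.4 − 22.8) / 1.15 = 12.6/1.15 = 10.957 cmH2O·s/L.
C = Vt/(Pplat − PEEP) = 450.0 / (22.8 − 13) = 450.0/9.8 = 45.918 mL/cmH2O.
τ = R × C = 10.957 × 0.04592 L/cmH2O = 0.5031 s.
Fraction remaining = e^(−Te/τ) = e^(−0.47/0.5031) = 0.3929.
Trapped volume = 450.0 × 0.3929 = 176.81 mL.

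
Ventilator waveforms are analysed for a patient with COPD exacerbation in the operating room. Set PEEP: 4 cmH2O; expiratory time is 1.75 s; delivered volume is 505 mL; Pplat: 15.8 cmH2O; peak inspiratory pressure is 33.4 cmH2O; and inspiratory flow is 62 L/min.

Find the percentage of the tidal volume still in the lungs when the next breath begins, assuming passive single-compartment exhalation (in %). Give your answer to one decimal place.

9.1

Flow: 62 L/min ÷ 60 = 1.0333 L/s.
R = (PIP − Pplat)/V̇ = (33.4 − 15.8) / 1.0333 = 17.6/1.0333 = 17.033 cmH2O·s/L.
C = Vt/(Pplat − PEEP) = 505.0 / (15.8 − 4) = 505.0/11.8 = 42.797 mL/cmH2O.
τ = R × C = 17.033 × 0.0428 L/cmH2O = 0.729 s.
Fraction remaining at end-expiration = e^(−Te/τ) = e^(−1.75/0.729) = 0.09067 → 9.067%.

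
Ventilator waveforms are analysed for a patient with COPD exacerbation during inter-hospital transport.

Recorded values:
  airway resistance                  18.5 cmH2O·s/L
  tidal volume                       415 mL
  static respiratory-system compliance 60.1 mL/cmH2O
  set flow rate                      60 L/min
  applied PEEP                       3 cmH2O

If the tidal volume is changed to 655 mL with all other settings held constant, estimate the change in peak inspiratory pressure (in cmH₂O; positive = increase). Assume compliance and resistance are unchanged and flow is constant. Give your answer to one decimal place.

PIP = Vt/C + R·V̇ + PEEP (constant-flow equation of motion).
Only the elastic term changes: ΔPIP = ΔVt / C = (655 − 415) / 60.1 = 3.993 cmH2O.

4.0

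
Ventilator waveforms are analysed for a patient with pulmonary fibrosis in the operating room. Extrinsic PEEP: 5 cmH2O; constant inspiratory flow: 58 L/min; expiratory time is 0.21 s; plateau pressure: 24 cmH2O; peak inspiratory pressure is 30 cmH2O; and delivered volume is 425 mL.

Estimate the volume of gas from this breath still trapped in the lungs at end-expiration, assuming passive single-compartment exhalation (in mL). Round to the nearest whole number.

Flow: 58 L/min ÷ 60 = 0.9667 L/s.
R = (PIP − Pplat)/V̇ = (30 − 24) / 0.9667 = 6.0/0.9667 = 6.207 cmH2O·s/L.
C = Vt/(Pplat − PEEP) = 425.0 / (24 − 5) = 425.0/19.0 = 22.368 mL/cmH2O.
τ = R × C = 6.207 × 0.02237 L/cmH2O = 0.1389 s.
Fraction remaining = e^(−Te/τ) = e^(−0.21/0.1389) = 0.2205.
Trapped volume = 425.0 × 0.2205 = 93.713 mL.

94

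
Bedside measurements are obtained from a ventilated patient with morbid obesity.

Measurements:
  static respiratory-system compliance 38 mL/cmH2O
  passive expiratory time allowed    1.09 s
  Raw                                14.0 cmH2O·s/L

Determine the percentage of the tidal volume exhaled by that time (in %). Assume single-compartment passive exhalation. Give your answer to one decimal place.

87.1

τ = R × C = 14.0 × 38 mL/cmH2O = 14.0 × 0.038 L/cmH2O = 0.532 s.
Passive exhalation: V(t)/V₀ = e^(−t/τ) = e^(−1.09/0.532) = 0.1289.
Fraction exhaled = 1 − 0.1289 = 0.8711 → 87.11%.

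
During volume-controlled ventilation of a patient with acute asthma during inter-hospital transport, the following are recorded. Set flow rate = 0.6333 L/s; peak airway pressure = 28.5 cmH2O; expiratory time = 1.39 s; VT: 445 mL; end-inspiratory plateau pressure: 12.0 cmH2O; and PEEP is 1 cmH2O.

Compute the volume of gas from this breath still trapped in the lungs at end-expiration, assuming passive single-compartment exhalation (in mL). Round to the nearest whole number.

119

R = (PIP − Pplat)/V̇ = (28.5 − 12.0) / 0.6333 = 16.5/0.6333 = 26.054 cmH2O·s/L.
C = Vt/(Pplat − PEEP) = 445.0 / (12.0 − 1) = 445.0/11.0 = 40.455 mL/cmH2O.
τ = R × C = 26.054 × 0.04046 L/cmH2O = 1.054 s.
Fraction remaining = e^(−Te/τ) = e^(−1.39/1.054) = 0.2675.
Trapped volume = 445.0 × 0.2675 = 119.04 mL.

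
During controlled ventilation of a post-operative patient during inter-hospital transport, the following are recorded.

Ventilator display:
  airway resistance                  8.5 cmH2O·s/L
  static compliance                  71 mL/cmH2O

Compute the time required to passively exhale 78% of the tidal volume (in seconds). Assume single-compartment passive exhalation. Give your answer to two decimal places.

0.91

τ = R × C = 8.5 × 71 mL/cmH2O = 8.5 × 0.071 L/cmH2O = 0.6035 s.
Exhaled fraction f = 1 − e^(−t/τ) → t = −τ·ln(1 − f) = −0.6035·ln(0.22) = 0.9138 s.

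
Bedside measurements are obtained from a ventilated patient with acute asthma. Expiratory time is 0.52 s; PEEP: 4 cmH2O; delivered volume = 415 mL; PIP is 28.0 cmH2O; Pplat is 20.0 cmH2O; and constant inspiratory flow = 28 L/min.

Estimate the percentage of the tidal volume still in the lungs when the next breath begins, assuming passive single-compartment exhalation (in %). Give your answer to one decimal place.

Flow: 28 L/min ÷ 60 = 0.4667 L/s.
R = (PIP − Pplat)/V̇ = (28.0 − 20.0) / 0.4667 = 8.0/0.4667 = 17.142 cmH2O·s/L.
C = Vt/(Pplat − PEEP) = 415.0 / (20.0 − 4) = 415.0/16.0 = 25.938 mL/cmH2O.
τ = R × C = 17.142 × 0.02594 L/cmH2O = 0.4447 s.
Fraction remaining at end-expiration = e^(−Te/τ) = e^(−0.52/0.4447) = 0.3106 → 31.06%.

31.1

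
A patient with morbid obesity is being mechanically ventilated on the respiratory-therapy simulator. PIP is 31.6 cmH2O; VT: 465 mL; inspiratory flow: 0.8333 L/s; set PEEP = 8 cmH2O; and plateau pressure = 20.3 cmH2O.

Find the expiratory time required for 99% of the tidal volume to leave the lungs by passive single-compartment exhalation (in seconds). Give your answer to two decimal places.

R = (PIP − Pplat)/V̇ = (31.6 − 20.3) / 0.8333 = 11.3/0.8333 = 13.561 cmH2O·s/L.
C = Vt/(Pplat − PEEP) = 465.0 / (20.3 − 8) = 465.0/12.3 = 37.805 mL/cmH2O.
τ = R × C = 13.561 × 0.03781 L/cmH2O = 0.5127 s.
t = −τ·ln(1 − 0.99) = −0.5127·ln(0.01) = 2.361 s.

2.36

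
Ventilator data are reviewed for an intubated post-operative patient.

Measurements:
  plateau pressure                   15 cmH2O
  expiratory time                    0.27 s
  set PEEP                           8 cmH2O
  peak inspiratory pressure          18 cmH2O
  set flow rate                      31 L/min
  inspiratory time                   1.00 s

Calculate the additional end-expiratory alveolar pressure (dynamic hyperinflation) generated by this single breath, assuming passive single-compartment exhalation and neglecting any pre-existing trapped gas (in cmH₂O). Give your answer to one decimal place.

3.7

Flow: 31 L/min ÷ 60 = 0.5167 L/s.
Vt = flow × Ti = 0.5167 L/s × 1.00 s × 1000 mL/L = 516.7 mL.
R = (PIP − Pplat)/V̇ = (18 − 15) / 0.5167 = 3.0/0.5167 = 5.806 cmH2O·s/L.
C = Vt/(Pplat − PEEP) = 516.7 / (15 − 8) = 516.7/7.0 = 73.814 mL/cmH2O.
τ = R × C = 5.806 × 0.07381 L/cmH2O = 0.4285 s.
Fraction remaining = e^(−Te/τ) = e^(−0.27/0.4285) = 0.5325; trapped volume = 516.7 × 0.5325 = 275.14 mL.
Additional alveolar pressure from trapping ≈ V_trapped / C = 275.14 / 73.814 = 3.727 cmH2O.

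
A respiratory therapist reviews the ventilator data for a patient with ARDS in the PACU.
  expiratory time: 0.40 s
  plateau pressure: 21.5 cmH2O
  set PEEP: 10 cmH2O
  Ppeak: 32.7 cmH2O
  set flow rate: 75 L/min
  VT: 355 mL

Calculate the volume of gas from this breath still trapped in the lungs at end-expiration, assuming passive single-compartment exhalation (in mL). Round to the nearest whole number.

84

Flow: 75 L/min ÷ 60 = 1.25 L/s.
R = (PIP − Pplat)/V̇ = (32.7 − 21.5) / 1.25 = 11.2/1.25 = 8.96 cmH2O·s/L.
C = Vt/(Pplat − PEEP) = 355.0 / (21.5 − 10) = 355.0/11.5 = 30.87 mL/cmH2O.
τ = R × C = 8.96 × 0.03087 L/cmH2O = 0.2766 s.
Fraction remaining = e^(−Te/τ) = e^(−0.40/0.2766) = 0.2355.
Trapped volume = 355.0 × 0.2355 = 83.603 mL.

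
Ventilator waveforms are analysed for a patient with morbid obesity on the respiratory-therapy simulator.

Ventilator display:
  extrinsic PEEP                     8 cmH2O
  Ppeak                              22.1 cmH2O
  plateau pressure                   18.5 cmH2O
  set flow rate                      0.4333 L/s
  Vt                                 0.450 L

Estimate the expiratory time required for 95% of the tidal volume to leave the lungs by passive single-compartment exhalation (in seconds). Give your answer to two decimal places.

1.07

R = (PIP − Pplat)/V̇ = (22.1 − 18.5) / 0.4333 = 3.6/0.4333 = 8.308 cmH2O·s/L.
C = Vt/(Pplat − PEEP) = 450.0 / (18.5 − 8) = 450.0/10.5 = 42.857 mL/cmH2O.
τ = R × C = 8.308 × 0.04286 L/cmH2O = 0.3561 s.
t = −τ·ln(1 − 0.95) = −0.3561·ln(0.05) = 1.067 s.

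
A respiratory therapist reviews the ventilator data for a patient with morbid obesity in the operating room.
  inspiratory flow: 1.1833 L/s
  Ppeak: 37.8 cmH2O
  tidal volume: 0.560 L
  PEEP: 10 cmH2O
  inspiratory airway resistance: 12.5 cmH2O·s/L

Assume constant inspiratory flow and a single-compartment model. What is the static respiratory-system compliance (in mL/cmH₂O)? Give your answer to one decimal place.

Equation of motion (constant flow): PIP = Vt/C + R·V̇ + PEEP.
Vt/C = PIP − R·V̇ − PEEP = 37.8 − 12.5×1.1833 − 10 = 37.8 − 14.791 − 10 = 13.009 cmH2O.
C = Vt / 13.009 = 560 / 13.009 = 43.047 mL/cmH2O.

43.0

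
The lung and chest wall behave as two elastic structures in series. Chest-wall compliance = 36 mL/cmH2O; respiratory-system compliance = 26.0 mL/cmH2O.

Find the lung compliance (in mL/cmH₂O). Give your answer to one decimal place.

1/CL = 1/Crs − 1/Ccw.
1/CL = 1/26.0 − 1/36 = 0.01068.
CL = 93.633 mL/cmH2O.

93.6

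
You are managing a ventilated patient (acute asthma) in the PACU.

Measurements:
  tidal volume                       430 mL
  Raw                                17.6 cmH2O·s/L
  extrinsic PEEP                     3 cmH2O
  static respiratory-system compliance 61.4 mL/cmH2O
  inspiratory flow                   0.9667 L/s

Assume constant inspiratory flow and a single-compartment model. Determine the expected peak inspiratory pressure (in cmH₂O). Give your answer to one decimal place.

Equation of motion (constant flow): PIP = Vt/C + R·V̇ + PEEP.
PIP = 430/61.4 + 17.6×0.9667 + 3 = 7.003 + 17.014 + 3 = 27.017 cmH2O.

27.0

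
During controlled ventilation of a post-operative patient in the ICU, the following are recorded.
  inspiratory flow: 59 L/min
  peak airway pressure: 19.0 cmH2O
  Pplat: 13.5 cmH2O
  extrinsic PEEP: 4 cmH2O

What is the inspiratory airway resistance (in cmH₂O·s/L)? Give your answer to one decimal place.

5.6

Flow: 59 L/min ÷ 60 = 0.9833 L/s.
Raw = (PIP − Pplat) / flow = (19.0 − 13.5) / 0.9833 = 5.5 / 0.9833 = 5.593 cmH2O·s/L.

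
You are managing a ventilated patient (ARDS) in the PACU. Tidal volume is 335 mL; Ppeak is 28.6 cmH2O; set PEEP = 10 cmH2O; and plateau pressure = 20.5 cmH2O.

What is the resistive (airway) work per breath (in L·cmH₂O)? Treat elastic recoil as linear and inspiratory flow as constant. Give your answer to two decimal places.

With constant inspiratory flow the resistive pressure is constant at PIP − Pplat = 28.6 − 20.5 = 8.1 cmH2O, so resistive work = 8.1 × 0.335 = 2.714 L·cmH2O.

2.71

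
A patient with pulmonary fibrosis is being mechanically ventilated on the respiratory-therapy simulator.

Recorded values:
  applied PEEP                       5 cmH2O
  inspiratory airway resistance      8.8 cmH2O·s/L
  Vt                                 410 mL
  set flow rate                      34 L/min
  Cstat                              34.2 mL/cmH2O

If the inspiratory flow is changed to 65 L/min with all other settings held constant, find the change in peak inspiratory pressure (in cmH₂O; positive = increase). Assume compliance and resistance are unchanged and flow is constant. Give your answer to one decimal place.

4.5

Flow: 34 L/min ÷ 60 = 0.5667 L/s.
New flow: 65 L/min ÷ 60 = 1.0833 L/s.
PIP = Vt/C + R·V̇ + PEEP (constant-flow equation of motion).
Only the resistive term changes: ΔPIP = R × ΔV̇ = 8.8 × (1.0833 − 0.5667) = 8.8 × 0.5166 = 4.546 cmH2O.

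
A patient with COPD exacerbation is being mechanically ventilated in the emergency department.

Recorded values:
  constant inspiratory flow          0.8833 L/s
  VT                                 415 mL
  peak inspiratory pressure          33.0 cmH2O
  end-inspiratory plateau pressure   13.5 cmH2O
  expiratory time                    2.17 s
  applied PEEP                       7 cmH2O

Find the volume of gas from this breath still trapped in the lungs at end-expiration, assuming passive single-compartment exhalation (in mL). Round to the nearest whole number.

R = (PIP − Pplat)/V̇ = (33.0 − 13.5) / 0.8833 = 19.5/0.8833 = 22.076 cmH2O·s/L.
C = Vt/(Pplat − PEEP) = 415.0 / (13.5 − 7) = 415.0/6.5 = 63.846 mL/cmH2O.
τ = R × C = 22.076 × 0.06385 L/cmH2O = 1.41 s.
Fraction remaining = e^(−Te/τ) = e^(−2.17/1.41) = 0.2146.
Trapped volume = 415.0 × 0.2146 = 89.059 mL.

89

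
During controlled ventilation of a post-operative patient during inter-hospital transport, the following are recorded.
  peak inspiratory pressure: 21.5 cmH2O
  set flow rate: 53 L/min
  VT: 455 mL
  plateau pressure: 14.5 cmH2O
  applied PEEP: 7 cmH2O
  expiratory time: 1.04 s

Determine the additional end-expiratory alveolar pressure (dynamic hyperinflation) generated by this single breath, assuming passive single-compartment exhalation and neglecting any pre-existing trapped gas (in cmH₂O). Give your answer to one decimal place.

0.9

Flow: 53 L/min ÷ 60 = 0.8833 L/s.
R = (PIP − Pplat)/V̇ = (21.5 − 14.5) / 0.8833 = 7.0/0.8833 = 7.925 cmH2O·s/L.
C = Vt/(Pplat − PEEP) = 455.0 / (14.5 − 7) = 455.0/7.5 = 60.667 mL/cmH2O.
τ = R × C = 7.925 × 0.06067 L/cmH2O = 0.4808 s.
Fraction remaining = e^(−Te/τ) = e^(−1.04/0.4808) = 0.115; trapped volume = 455.0 × 0.115 = 52.325 mL.
Additional alveolar pressure from trapping ≈ V_trapped / C = 52.325 / 60.667 = 0.8625 cmH2O.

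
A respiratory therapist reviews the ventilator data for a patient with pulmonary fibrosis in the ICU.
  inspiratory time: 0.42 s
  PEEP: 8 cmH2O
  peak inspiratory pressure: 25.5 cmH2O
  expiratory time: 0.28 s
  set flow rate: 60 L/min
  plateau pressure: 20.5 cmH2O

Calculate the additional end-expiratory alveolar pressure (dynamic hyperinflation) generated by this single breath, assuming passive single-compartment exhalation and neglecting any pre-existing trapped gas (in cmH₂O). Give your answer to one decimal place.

Flow: 60 L/min ÷ 60 = 1 L/s.
Vt = flow × Ti = 1 L/s × 0.42 s × 1000 mL/L = 420.0 mL.
R = (PIP − Pplat)/V̇ = (25.5 − 20.5) / 1 = 5.0/1 = 5.0 cmH2O·s/L.
C = Vt/(Pplat − PEEP) = 420.0 / (20.5 − 8) = 420.0/12.5 = 33.6 mL/cmH2O.
τ = R × C = 5.0 × 0.0336 L/cmH2O = 0.168 s.
Fraction remaining = e^(−Te/τ) = e^(−0.28/0.168) = 0.1889; trapped volume = 420.0 × 0.1889 = 79.338 mL.
Additional alveolar pressure from trapping ≈ V_trapped / C = 79.338 / 33.6 = 2.361 cmH2O.

2.4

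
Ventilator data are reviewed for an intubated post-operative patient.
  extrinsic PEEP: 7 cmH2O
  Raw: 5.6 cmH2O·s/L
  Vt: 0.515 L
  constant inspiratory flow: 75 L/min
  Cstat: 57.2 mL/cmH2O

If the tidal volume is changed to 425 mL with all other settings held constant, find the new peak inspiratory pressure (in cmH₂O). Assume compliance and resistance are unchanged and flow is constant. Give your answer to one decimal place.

Flow: 75 L/min ÷ 60 = 1.25 L/s.
PIP = Vt/C + R·V̇ + PEEP (constant-flow equation of motion).
Only the elastic term changes: ΔPIP = ΔVt / C = (425 − 515) / 57.2 = -1.573 cmH2O.
Original PIP = 515/57.2 + 5.6×1.25 + 7 = 23.003 cmH2O; new PIP = 23.003 + (-1.573) = 21.43 cmH2O.

21.4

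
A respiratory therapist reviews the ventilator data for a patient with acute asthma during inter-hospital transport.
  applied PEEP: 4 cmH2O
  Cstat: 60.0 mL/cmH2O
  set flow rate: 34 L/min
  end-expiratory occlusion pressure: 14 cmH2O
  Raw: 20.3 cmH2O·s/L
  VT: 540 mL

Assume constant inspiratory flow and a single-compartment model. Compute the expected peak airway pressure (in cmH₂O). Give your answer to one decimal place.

Flow: 34 L/min ÷ 60 = 0.5667 L/s.
Total PEEP = 14 cmH2O (set 4 + intrinsic 10); this is the baseline alveolar pressure.
Equation of motion (constant flow): PIP = Vt/C + R·V̇ + PEEP.
PIP = 540/60.0 + 20.3×0.5667 + 14 = 9.0 + 11.504 + 14 = 34.504 cmH2O.

34.5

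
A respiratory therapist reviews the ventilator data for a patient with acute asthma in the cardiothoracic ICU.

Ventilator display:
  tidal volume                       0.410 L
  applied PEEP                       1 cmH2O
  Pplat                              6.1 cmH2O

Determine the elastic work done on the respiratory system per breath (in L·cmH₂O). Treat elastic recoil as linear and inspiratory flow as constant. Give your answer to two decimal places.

1.05

Elastic work ≈ ½ × (Pplat − PEEP) × Vt = 0.5 × (6.1 − 1) × 0.410 L = 0.5 × 5.1 × 0.410 = 1.046 L·cmH2O.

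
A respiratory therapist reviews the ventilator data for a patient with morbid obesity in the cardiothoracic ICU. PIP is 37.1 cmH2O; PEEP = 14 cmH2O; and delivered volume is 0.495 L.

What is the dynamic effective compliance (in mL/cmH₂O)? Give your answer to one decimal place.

Dynamic compliance = Vt / (PIP − PEEP) = 495 / (37.1 − 14) = 495 / 23.1 = 21.429 mL/cmH2O.

21.4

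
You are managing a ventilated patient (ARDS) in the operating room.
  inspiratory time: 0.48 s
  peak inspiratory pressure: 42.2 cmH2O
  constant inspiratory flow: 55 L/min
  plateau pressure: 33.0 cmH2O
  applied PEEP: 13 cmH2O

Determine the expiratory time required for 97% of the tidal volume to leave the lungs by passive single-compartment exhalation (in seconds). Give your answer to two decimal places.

0.77

Flow: 55 L/min ÷ 60 = 0.9167 L/s.
Vt = flow × Ti = 0.9167 L/s × 0.48 s × 1000 mL/L = 440.02 mL.
R = (PIP − Pplat)/V̇ = (42.2 − 33.0) / 0.9167 = 9.2/0.9167 = 10.036 cmH2O·s/L.
C = Vt/(Pplat − PEEP) = 440.02 / (33.0 − 13) = 440.02/20.0 = 22.001 mL/cmH2O.
τ = R × C = 10.036 × 0.022 L/cmH2O = 0.2208 s.
t = −τ·ln(1 − 0.97) = −0.2208·ln(0.03) = 0.7742 s.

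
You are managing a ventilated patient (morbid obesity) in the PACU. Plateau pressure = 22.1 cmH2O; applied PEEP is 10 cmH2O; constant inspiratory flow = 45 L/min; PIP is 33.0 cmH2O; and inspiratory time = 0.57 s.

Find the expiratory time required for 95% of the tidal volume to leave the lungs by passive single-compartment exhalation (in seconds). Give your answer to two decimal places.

1.54

Flow: 45 L/min ÷ 60 = 0.75 L/s.
Vt = flow × Ti = 0.75 L/s × 0.57 s × 1000 mL/L = 427.5 mL.
R = (PIP − Pplat)/V̇ = (33.0 − 22.1) / 0.75 = 10.9/0.75 = 14.533 cmH2O·s/L.
C = Vt/(Pplat − PEEP) = 427.5 / (22.1 − 10) = 427.5/12.1 = 35.331 mL/cmH2O.
τ = R × C = 14.533 × 0.03533 L/cmH2O = 0.5135 s.
t = −τ·ln(1 − 0.95) = −0.5135·ln(0.05) = 1.538 s.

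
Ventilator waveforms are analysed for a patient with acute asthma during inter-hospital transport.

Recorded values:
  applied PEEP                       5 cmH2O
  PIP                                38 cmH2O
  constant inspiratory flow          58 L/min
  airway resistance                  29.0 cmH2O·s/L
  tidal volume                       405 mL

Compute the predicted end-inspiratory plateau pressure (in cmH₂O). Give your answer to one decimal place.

Flow: 58 L/min ÷ 60 = 0.9667 L/s.
Pplat = PIP − Raw × flow = 38 − 29.0 × 0.9667 = 38 − 28.034 = 9.966 cmH2O.

10.0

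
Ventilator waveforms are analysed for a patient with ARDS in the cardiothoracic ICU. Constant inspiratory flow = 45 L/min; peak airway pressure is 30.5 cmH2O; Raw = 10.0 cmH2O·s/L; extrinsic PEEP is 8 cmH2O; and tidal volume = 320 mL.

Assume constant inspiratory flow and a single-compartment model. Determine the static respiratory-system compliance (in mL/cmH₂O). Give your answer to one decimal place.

Flow: 45 L/min ÷ 60 = 0.75 L/s.
Equation of motion (constant flow): PIP = Vt/C + R·V̇ + PEEP.
Vt/C = PIP − R·V̇ − PEEP = 30.5 − 10.0×0.75 − 8 = 30.5 − 7.5 − 8 = 15.0 cmH2O.
C = Vt / 15.0 = 320 / 15.0 = 21.333 mL/cmH2O.

21.3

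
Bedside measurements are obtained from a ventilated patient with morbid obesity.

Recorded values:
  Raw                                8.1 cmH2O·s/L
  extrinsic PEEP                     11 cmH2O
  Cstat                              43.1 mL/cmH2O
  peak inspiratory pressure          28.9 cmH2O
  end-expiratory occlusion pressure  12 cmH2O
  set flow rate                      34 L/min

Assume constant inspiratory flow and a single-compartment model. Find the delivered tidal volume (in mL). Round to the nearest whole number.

531

Flow: 34 L/min ÷ 60 = 0.5667 L/s.
Total PEEP = 12 cmH2O (set 11 + intrinsic 1); this is the baseline alveolar pressure.
Equation of motion (constant flow): PIP = Vt/C + R·V̇ + PEEP.
Vt/C = PIP − R·V̇ − PEEP = 28.9 − 4.59 − 12 = 12.31 cmH2O.
Vt = C × 12.31 = 43.1 × 12.31 = 530.56 mL.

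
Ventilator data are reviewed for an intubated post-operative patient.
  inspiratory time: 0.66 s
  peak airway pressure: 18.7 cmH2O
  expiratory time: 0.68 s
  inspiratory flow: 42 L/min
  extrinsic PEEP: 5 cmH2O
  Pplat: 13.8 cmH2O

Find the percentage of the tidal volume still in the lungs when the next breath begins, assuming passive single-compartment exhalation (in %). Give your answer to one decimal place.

Flow: 42 L/min ÷ 60 = 0.7 L/s.
Vt = flow × Ti = 0.7 L/s × 0.66 s × 1000 mL/L = 462.0 mL.
R = (PIP − Pplat)/V̇ = (18.7 − 13.8) / 0.7 = 4.9/0.7 = 7.0 cmH2O·s/L.
C = Vt/(Pplat − PEEP) = 462.0 / (13.8 − 5) = 462.0/8.8 = 52.5 mL/cmH2O.
τ = R × C = 7.0 × 0.0525 L/cmH2O = 0.3675 s.
Fraction remaining at end-expiration = e^(−Te/τ) = e^(−0.68/0.3675) = 0.1572 → 15.72%.

15.7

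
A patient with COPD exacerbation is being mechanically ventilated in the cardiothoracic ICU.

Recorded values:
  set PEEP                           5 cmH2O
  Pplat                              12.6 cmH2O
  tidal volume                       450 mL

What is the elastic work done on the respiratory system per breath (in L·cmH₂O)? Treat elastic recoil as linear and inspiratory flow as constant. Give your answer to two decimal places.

1.71

Elastic work ≈ ½ × (Pplat − PEEP) × Vt = 0.5 × (12.6 − 5) × 0.450 L = 0.5 × 7.6 × 0.450 = 1.71 L·cmH2O.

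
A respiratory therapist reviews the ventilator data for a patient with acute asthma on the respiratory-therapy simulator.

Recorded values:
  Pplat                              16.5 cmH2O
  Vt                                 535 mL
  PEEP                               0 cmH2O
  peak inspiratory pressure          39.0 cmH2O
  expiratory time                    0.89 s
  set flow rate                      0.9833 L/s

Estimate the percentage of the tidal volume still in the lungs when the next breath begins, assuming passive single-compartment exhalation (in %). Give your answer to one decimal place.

30.1

R = (PIP − Pplat)/V̇ = (39.0 − 16.5) / 0.9833 = 22.5/0.9833 = 22.882 cmH2O·s/L.
C = Vt/(Pplat − PEEP) = 535.0 / (16.5 − 0) = 535.0/16.5 = 32.424 mL/cmH2O.
τ = R × C = 22.882 × 0.03242 L/cmH2O = 0.7418 s.
Fraction remaining at end-expiration = e^(−Te/τ) = e^(−0.89/0.7418) = 0.3013 → 30.13%.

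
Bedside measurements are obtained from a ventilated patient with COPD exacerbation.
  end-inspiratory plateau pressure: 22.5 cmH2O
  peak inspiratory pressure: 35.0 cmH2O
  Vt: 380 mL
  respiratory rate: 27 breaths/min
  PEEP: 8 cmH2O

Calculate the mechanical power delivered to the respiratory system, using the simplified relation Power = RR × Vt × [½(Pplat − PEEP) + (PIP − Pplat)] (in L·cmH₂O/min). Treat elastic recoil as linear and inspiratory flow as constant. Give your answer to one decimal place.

Per-breath work = Vt × [½(Pplat−PEEP) + (PIP−Pplat)] = 0.380 × [0.5×14.5 + 12.5] = 0.380 × 19.75 = 7.505 L·cmH2O.
Power = 27 × 7.505 = 202.64 L·cmH2O/min.

202.6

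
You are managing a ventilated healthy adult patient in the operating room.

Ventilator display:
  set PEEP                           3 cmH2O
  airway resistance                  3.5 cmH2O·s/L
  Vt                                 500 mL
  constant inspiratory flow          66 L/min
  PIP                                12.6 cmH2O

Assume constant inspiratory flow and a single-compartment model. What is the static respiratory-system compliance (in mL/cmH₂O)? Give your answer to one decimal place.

87.0

Flow: 66 L/min ÷ 60 = 1.1 L/s.
Equation of motion (constant flow): PIP = Vt/C + R·V̇ + PEEP.
Vt/C = PIP − R·V̇ − PEEP = 12.6 − 3.5×1.1 − 3 = 12.6 − 3.85 − 3 = 5.75 cmH2O.
C = Vt / 5.75 = 500 / 5.75 = 86.957 mL/cmH2O.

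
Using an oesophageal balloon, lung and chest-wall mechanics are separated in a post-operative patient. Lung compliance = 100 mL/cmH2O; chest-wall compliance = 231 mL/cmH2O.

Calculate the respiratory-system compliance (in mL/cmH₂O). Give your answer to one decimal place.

Lung and chest wall are elastances in series: 1/Crs = 1/CL + 1/Ccw.
1/Crs = 1/100 + 1/231 = 0.01433.
Crs = 69.784 mL/cmH2O.

69.8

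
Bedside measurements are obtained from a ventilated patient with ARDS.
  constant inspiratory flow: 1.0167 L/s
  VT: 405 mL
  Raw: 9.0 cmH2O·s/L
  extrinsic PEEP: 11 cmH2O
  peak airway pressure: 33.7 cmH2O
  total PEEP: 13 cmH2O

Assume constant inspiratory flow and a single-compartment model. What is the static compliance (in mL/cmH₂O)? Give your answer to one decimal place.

Total PEEP = 13 cmH2O (set 11 + intrinsic 2); this is the baseline alveolar pressure.
Equation of motion (constant flow): PIP = Vt/C + R·V̇ + PEEP.
Vt/C = PIP − R·V̇ − PEEP = 33.7 − 9.0×1.0167 − 13 = 33.7 − 9.15 − 13 = 11.55 cmH2O.
C = Vt / 11.55 = 405 / 11.55 = 35.065 mL/cmH2O.

35.1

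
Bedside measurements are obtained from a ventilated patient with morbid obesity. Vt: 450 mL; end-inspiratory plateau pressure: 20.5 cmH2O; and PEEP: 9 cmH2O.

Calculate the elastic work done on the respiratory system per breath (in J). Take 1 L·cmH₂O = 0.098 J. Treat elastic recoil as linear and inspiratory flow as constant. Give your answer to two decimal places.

Elastic work ≈ ½ × (Pplat − PEEP) × Vt = 0.5 × (20.5 − 9) × 0.450 L = 0.5 × 11.5 × 0.450 = 2.588 L·cmH2O.
× 0.098 J/(L·cmH2O) → 0.2536 J.

0.25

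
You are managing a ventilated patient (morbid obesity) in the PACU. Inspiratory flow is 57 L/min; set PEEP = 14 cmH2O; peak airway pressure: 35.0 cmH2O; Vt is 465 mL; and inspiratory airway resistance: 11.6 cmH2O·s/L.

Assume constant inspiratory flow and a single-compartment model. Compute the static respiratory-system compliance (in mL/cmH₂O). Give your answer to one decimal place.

46.6

Flow: 57 L/min ÷ 60 = 0.95 L/s.
Equation of motion (constant flow): PIP = Vt/C + R·V̇ + PEEP.
Vt/C = PIP − R·V̇ − PEEP = 35.0 − 11.6×0.95 − 14 = 35.0 − 11.02 − 14 = 9.98 cmH2O.
C = Vt / 9.98 = 465 / 9.98 = 46.593 mL/cmH2O.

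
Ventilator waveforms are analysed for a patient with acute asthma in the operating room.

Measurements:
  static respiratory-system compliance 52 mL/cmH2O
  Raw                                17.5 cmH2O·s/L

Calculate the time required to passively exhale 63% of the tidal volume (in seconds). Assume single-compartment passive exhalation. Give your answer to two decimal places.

τ = R × C = 17.5 × 52 mL/cmH2O = 17.5 × 0.052 L/cmH2O = 0.91 s.
Exhaled fraction f = 1 − e^(−t/τ) → t = −τ·ln(1 − f) = −0.91·ln(0.37) = 0.9048 s.

0.90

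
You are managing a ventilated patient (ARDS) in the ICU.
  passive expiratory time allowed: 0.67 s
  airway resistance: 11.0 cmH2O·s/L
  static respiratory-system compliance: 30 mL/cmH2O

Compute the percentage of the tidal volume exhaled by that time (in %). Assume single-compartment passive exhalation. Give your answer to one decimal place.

86.9

τ = R × C = 11.0 × 30 mL/cmH2O = 11.0 × 0.030 L/cmH2O = 0.33 s.
Passive exhalation: V(t)/V₀ = e^(−t/τ) = e^(−0.67/0.33) = 0.1313.
Fraction exhaled = 1 − 0.1313 = 0.8687 → 86.87%.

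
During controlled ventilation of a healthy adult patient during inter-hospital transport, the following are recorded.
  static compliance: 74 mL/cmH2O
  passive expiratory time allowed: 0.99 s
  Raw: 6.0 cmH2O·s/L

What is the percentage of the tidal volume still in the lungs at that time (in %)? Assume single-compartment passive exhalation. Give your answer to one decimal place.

τ = R × C = 6.0 × 74 mL/cmH2O = 6.0 × 0.074 L/cmH2O = 0.444 s.
Passive exhalation: V(t)/V₀ = e^(−t/τ) = e^(−0.99/0.444) = 0.1076.
Fraction remaining = 0.1076 → 10.76%.

10.8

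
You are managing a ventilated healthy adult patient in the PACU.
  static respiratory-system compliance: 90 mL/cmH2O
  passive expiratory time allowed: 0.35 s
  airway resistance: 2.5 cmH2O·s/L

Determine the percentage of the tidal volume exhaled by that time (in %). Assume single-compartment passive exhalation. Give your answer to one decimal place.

τ = R × C = 2.5 × 90 mL/cmH2O = 2.5 × 0.090 L/cmH2O = 0.225 s.
Passive exhalation: V(t)/V₀ = e^(−t/τ) = e^(−0.35/0.225) = 0.2111.
Fraction exhaled = 1 − 0.2111 = 0.7889 → 78.89%.

78.9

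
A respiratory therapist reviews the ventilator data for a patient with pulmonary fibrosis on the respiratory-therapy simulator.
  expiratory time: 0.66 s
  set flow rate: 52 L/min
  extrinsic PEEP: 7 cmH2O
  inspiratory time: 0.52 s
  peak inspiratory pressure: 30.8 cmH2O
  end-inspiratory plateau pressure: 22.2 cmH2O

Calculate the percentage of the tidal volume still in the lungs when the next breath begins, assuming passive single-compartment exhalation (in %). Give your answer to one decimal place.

10.6

Flow: 52 L/min ÷ 60 = 0.8667 L/s.
Vt = flow × Ti = 0.8667 L/s × 0.52 s × 1000 mL/L = 450.68 mL.
R = (PIP − Pplat)/V̇ = (30.8 − 22.2) / 0.8667 = 8.6/0.8667 = 9.923 cmH2O·s/L.
C = Vt/(Pplat − PEEP) = 450.68 / (22.2 − 7) = 450.68/15.2 = 29.65 mL/cmH2O.
τ = R × C = 9.923 × 0.02965 L/cmH2O = 0.2942 s.
Fraction remaining at end-expiration = e^(−Te/τ) = e^(−0.66/0.2942) = 0.1061 → 10.61%.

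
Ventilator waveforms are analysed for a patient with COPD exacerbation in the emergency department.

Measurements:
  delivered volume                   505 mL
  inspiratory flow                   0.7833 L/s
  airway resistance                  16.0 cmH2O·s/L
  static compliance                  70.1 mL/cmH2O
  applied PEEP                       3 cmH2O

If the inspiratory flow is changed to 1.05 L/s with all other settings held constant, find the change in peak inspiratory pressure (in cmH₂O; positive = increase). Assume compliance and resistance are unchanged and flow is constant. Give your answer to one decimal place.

4.3

PIP = Vt/C + R·V̇ + PEEP (constant-flow equation of motion).
Only the resistive term changes: ΔPIP = R × ΔV̇ = 16.0 × (1.05 − 0.7833) = 16.0 × 0.2667 = 4.267 cmH2O.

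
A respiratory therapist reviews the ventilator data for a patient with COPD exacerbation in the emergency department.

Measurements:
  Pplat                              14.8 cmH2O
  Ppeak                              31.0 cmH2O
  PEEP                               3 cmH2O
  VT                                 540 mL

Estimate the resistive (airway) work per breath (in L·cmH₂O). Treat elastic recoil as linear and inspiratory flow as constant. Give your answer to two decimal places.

8.75

With constant inspiratory flow the resistive pressure is constant at PIP − Pplat = 31.0 − 14.8 = 16.2 cmH2O, so resistive work = 16.2 × 0.540 = 8.748 L·cmH2O.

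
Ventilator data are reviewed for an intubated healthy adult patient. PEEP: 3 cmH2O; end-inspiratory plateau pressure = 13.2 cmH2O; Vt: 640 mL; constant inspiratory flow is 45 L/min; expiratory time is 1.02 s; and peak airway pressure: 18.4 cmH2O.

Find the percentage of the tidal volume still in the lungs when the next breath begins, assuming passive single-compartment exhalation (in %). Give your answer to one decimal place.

9.6

Flow: 45 L/min ÷ 60 = 0.75 L/s.
R = (PIP − Pplat)/V̇ = (18.4 − 13.2) / 0.75 = 5.2/0.75 = 6.933 cmH2O·s/L.
C = Vt/(Pplat − PEEP) = 640.0 / (13.2 − 3) = 640.0/10.2 = 62.745 mL/cmH2O.
τ = R × C = 6.933 × 0.06275 L/cmH2O = 0.435 s.
Fraction remaining at end-expiration = e^(−Te/τ) = e^(−1.02/0.435) = 0.09586 → 9.586%.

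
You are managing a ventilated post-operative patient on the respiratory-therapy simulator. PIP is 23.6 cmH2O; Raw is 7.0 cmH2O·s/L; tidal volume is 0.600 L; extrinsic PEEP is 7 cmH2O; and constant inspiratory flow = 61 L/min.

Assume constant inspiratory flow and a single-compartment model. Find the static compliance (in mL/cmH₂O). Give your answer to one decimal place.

Flow: 61 L/min ÷ 60 = 1.0167 L/s.
Equation of motion (constant flow): PIP = Vt/C + R·V̇ + PEEP.
Vt/C = PIP − R·V̇ − PEEP = 23.6 − 7.0×1.0167 − 7 = 23.6 − 7.117 − 7 = 9.483 cmH2O.
C = Vt / 9.483 = 600 / 9.483 = 63.271 mL/cmH2O.

63.3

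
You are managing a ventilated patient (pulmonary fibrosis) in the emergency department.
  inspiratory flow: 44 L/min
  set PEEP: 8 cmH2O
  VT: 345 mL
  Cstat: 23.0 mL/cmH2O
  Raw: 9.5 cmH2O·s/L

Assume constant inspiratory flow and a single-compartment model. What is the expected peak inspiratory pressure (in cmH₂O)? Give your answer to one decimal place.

Flow: 44 L/min ÷ 60 = 0.7333 L/s.
Equation of motion (constant flow): PIP = Vt/C + R·V̇ + PEEP.
PIP = 345/23.0 + 9.5×0.7333 + 8 = 15.0 + 6.966 + 8 = 29.966 cmH2O.

30.0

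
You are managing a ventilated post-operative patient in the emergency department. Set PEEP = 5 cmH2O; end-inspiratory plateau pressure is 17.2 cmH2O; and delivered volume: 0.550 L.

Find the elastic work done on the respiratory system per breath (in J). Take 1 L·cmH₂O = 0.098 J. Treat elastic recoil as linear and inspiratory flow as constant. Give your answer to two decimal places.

Elastic work ≈ ½ × (Pplat − PEEP) × Vt = 0.5 × (17.2 − 5) × 0.550 L = 0.5 × 12.2 × 0.550 = 3.355 L·cmH2O.
× 0.098 J/(L·cmH2O) → 0.3288 J.

0.33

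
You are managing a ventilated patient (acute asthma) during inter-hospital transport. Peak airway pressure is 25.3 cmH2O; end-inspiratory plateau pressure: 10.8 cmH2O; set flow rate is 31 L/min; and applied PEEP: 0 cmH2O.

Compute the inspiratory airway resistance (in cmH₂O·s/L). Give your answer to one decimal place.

Flow: 31 L/min ÷ 60 = 0.5167 L/s.
Raw = (PIP − Pplat) / flow = (25.3 − 10.8) / 0.5167 = 14.5 / 0.5167 = 28.063 cmH2O·s/L.

28.1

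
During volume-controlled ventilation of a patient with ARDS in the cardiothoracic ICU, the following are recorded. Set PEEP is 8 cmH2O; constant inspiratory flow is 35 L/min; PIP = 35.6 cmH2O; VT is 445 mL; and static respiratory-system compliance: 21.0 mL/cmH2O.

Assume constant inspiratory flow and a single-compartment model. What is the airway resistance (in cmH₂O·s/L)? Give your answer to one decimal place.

Flow: 35 L/min ÷ 60 = 0.5833 L/s.
Equation of motion (constant flow): PIP = Vt/C + R·V̇ + PEEP.
R·V̇ = PIP − Vt/C − PEEP = 35.6 − 445/21.0 − 8 = 35.6 − 21.19 − 8 = 6.41 cmH2O.
R = 6.41 / 0.5833 = 10.989 cmH2O·s/L.

11.0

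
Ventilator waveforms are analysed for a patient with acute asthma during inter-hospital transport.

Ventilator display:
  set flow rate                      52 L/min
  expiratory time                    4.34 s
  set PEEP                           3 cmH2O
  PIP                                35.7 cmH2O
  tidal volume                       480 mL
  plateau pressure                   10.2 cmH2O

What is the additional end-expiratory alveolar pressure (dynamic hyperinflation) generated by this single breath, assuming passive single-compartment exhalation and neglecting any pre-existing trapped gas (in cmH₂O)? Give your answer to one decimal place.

0.8

Flow: 52 L/min ÷ 60 = 0.8667 L/s.
R = (PIP − Pplat)/V̇ = (35.7 − 10.2) / 0.8667 = 25.5/0.8667 = 29.422 cmH2O·s/L.
C = Vt/(Pplat − PEEP) = 480.0 / (10.2 − 3) = 480.0/7.2 = 66.667 mL/cmH2O.
τ = R × C = 29.422 × 0.06667 L/cmH2O = 1.962 s.
Fraction remaining = e^(−Te/τ) = e^(−4.34/1.962) = 0.1095; trapped volume = 480.0 × 0.1095 = 52.56 mL.
Additional alveolar pressure from trapping ≈ V_trapped / C = 52.56 / 66.667 = 0.7884 cmH2O.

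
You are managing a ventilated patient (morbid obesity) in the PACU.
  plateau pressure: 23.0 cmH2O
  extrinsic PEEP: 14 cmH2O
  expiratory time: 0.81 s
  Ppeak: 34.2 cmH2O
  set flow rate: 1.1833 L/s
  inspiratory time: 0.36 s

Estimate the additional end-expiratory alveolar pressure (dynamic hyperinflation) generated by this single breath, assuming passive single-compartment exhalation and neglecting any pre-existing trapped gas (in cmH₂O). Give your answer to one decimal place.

1.5

Vt = flow × Ti = 1.1833 L/s × 0.36 s × 1000 mL/L = 425.99 mL.
R = (PIP − Pplat)/V̇ = (34.2 − 23.0) / 1.1833 = 11.2/1.1833 = 9.465 cmH2O·s/L.
C = Vt/(Pplat − PEEP) = 425.99 / (23.0 − 14) = 425.99/9.0 = 47.332 mL/cmH2O.
τ = R × C = 9.465 × 0.04733 L/cmH2O = 0.448 s.
Fraction remaining = e^(−Te/τ) = e^(−0.81/0.448) = 0.164; trapped volume = 425.99 × 0.164 = 69.862 mL.
Additional alveolar pressure from trapping ≈ V_trapped / C = 69.862 / 47.332 = 1.476 cmH2O.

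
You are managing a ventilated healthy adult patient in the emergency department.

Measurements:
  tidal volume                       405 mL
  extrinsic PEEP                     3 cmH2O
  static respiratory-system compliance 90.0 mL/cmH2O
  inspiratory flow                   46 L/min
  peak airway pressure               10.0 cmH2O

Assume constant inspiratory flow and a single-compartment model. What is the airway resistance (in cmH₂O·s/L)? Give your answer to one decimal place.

Flow: 46 L/min ÷ 60 = 0.7667 L/s.
Equation of motion (constant flow): PIP = Vt/C + R·V̇ + PEEP.
R·V̇ = PIP − Vt/C − PEEP = 10.0 − 405/90.0 − 3 = 10.0 − 4.5 − 3 = 2.5 cmH2O.
R = 2.5 / 0.7667 = 3.261 cmH2O·s/L.

3.3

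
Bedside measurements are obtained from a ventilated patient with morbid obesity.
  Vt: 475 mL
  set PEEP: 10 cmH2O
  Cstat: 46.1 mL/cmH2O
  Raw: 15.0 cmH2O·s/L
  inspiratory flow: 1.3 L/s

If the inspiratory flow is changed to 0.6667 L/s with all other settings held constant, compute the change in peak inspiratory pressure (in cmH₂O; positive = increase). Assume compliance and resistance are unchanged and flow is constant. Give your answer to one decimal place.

-9.5

PIP = Vt/C + R·V̇ + PEEP (constant-flow equation of motion).
Only the resistive term changes: ΔPIP = R × ΔV̇ = 15.0 × (0.6667 − 1.3) = 15.0 × -0.6333 = -9.5 cmH2O.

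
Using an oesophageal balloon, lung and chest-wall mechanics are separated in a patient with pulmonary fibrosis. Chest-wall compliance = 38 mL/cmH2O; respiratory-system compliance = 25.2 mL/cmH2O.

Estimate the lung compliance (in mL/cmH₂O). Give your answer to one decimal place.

74.8

1/CL = 1/Crs − 1/Ccw.
1/CL = 1/25.2 − 1/38 = 0.01337.
CL = 74.794 mL/cmH2O.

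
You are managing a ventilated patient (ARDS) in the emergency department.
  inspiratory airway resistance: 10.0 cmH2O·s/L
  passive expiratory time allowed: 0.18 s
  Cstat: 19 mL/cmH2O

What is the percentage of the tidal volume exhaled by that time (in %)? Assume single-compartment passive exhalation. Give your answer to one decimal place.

61.2

τ = R × C = 10.0 × 19 mL/cmH2O = 10.0 × 0.019 L/cmH2O = 0.19 s.
Passive exhalation: V(t)/V₀ = e^(−t/τ) = e^(−0.18/0.19) = 0.3878.
Fraction exhaled = 1 − 0.3878 = 0.6122 → 61.22%.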